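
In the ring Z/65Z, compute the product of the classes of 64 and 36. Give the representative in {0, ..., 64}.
29

Both factors are already reduced mod 65. 64 · 36 = 2304. Dividing by 65: 2304 = 35·65 + 29. So (64 · 36) mod 65 = 29.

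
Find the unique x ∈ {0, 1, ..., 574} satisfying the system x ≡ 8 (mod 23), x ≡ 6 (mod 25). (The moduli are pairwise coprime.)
The moduli 23, 25 are pairwise coprime, so by the CRT there is a unique solution mod 23·25 = 575.
Solve by successive substitution. Start with x ≡ 8 (mod 23).
  Combine with x ≡ 6 (mod 25): write x = 8 + 23·t and require 8 + 23·t ≡ 6 (mod 25), i.e. 23·t ≡ 6 − 8 ≡ 23 (mod 25). Since 23^(−1) ≡ 12 (mod 25), t ≡ 12·23 ≡ 1 (mod 25). So x ≡ 8 + 23·1 = 31 (mod 575).
Unique solution in [0, 575): x = 31.

Final answer: x ≡ 31 (mod 575); the representative in [0, 575) is 31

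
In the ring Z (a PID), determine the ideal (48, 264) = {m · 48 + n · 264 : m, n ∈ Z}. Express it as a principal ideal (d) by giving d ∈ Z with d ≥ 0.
In the PID Z, (a, b) is generated by gcd(a, b). Compute gcd(264, 48) with the extended Euclidean algorithm, tracking rows (r, s, t) with s·264 + t·48 = r:
  row A: (264, 1, 0)   [1·264 + 0·48 = 264]
  row B: (48, 0, 1)   [0·264 + 1·48 = 48]
  264 = 5·48 + 24   → row C = row A − 5·row B = (24, 1, −5)   [check: 1·264 − 5·48 = 24]
  48 = 2·24 + 0   → remainder 0, stop. gcd = 24 (last nonzero row C).
So gcd(48, 264) = 24, with Bézout identity 1·264 − 5·48 = 24. Containment (⊇): the Bézout identity exhibits 24 as an element of (48, 264), giving (24) ⊆ (48, 264). Containment (⊆): since 24 | 48 and 24 | 264 (48 = 24·2, 264 = 24·11), every Z-linear combination of 48 and 264 is divisible by 24, so (48, 264) ⊆ (24). Therefore (48, 264) = (24), d = 24.

Final answer: (48, 264) = (24); d = 24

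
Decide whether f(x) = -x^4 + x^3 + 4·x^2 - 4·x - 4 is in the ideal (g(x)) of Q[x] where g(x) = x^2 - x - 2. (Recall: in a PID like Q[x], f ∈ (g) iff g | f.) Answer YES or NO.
In Q[x] the ideal (g) consists of all multiples of g, so f ∈ (g) iff g | f, i.e. iff the remainder of f on division by g is 0. Divide f by g (g is monic, so eliminate the leading term of the running remainder at each step):
  leading term -x^4: subtract (-x^2)·g(x) = -x^4 + x^3 + 2·x^2, leaving 2·x^2 - 4·x - 4
  leading term 2·x^2: subtract (2)·g(x) = 2·x^2 - 2·x - 4, leaving -2·x
The remainder r(x) = -2·x ≠ 0 (and deg r < deg g), so g ∤ f, i.e. f ∉ (g).

Final answer: NO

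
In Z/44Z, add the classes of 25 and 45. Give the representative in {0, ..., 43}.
26

Reduce the summands first: 45 ≡ 1 (mod 44), so 25 + 45 ≡ 25 + 1 (mod 44). 25 + 1 = 26; 26 = 0·44 + 26, so (25 + 45) mod 44 = 26.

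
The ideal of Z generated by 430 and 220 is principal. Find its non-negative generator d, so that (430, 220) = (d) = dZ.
(430, 220) = (10); d = 10

In the PID Z, (a, b) is generated by gcd(a, b). Compute gcd(430, 220) with the extended Euclidean algorithm, tracking rows (r, s, t) with s·430 + t·220 = r:
  row A: (430, 1, 0)   [1·430 + 0·220 = 430]
  row B: (220, 0, 1)   [0·430 + 1·220 = 220]
  430 = 1·220 + 210   → row C = row A − 1·row B = (210, 1, −1)   [check: 1·430 − 1·220 = 210]
  220 = 1·210 + 10   → row D = row B − 1·row C = (10, −1, 2)   [check: −1·430 + 2·220 = 10]
  210 = 21·10 + 0   → remainder 0, stop. gcd = 10 (last nonzero row D).
So gcd(430, 220) = 10, with Bézout identity −1·430 + 2·220 = 10. Containment (⊇): the Bézout identity exhibits 10 as an element of (430, 220), giving (10) ⊆ (430, 220). Containment (⊆): since 10 | 430 and 10 | 220 (430 = 10·43, 220 = 10·22), every Z-linear combination of 430 and 220 is divisible by 10, so (430, 220) ⊆ (10). Therefore (430, 220) = (10), d = 10.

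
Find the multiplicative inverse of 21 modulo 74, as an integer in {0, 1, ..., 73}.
Apply the extended Euclidean algorithm to (74, 21), tracking rows (r, s, t) with s·74 + t·21 = r. Each division r_prev = q·r_cur + r_new produces the new row as (previous row) − q·(current row):
  row A: (74, 1, 0)   [1·74 + 0·21 = 74]
  row B: (21, 0, 1)   [0·74 + 1·21 = 21]
  74 = 3·21 + 11   → row C = row A − 3·row B = (11, 1, −3)   [check: 1·74 − 3·21 = 11]
  21 = 1·11 + 10   → row D = row B − 1·row C = (10, −1, 4)   [check: −1·74 + 4·21 = 10]
  11 = 1·10 + 1   → row E = row C − 1·row D = (1, 2, −7)   [check: 2·74 − 7·21 = 1]
  10 = 10·1 + 0   → remainder 0, stop. gcd = 1 (last nonzero row E).
The gcd is 1, so 21 is invertible mod 74. The last nonzero row gives 2·74 − 7·21 = 1, so t = −7. So 21^(−1) ≡ −7 ≡ 67 (mod 74). Verify: 21 · 67 = 1407 ≡ 1 (mod 74). ✓

Final answer: 21^(−1) ≡ 67 (mod 74)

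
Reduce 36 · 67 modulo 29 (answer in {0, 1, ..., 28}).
Reduce the factors first: 36 ≡ 7, 67 ≡ 9 (mod 29), so 36 · 67 ≡ 7 · 9 (mod 29). 7 · 9 = 63. Dividing by 29: 63 = 2·29 + 5. So (36 · 67) mod 29 = 5.

Final answer: 5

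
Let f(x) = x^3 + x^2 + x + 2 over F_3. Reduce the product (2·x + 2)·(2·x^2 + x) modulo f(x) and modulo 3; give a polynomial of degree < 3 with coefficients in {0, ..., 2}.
Multiply as integer polynomials: a · b = 4·x^3 + 6·x^2 + 2·x. Reducing coefficients mod 3: a · b ≡ x^3 + 2·x. Now divide by f(x) = x^3 + x^2 + x + 2 in F_3[x], eliminating the leading term at each step:
  leading term x^3: subtract (1)·f(x) = x^3 + x^2 + x + 2, leaving 2·x^2 + x + 1 (coefficients mod 3)
The degree is now < 3, so this is the remainder. Hence a · b ≡ 2·x^2 + x + 1 in F_3[x]/(f).

Final answer: a · b ≡ 2·x^2 + x + 1 (mod f(x))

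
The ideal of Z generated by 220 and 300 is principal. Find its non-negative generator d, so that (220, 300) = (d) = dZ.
In the PID Z, (a, b) is generated by gcd(a, b). Compute gcd(300, 220) with the extended Euclidean algorithm, tracking rows (r, s, t) with s·300 + t·220 = r:
  row A: (300, 1, 0)   [1·300 + 0·220 = 300]
  row B: (220, 0, 1)   [0·300 + 1·220 = 220]
  300 = 1·220 + 80   → row C = row A − 1·row B = (80, 1, −1)   [check: 1·300 − 1·220 = 80]
  220 = 2·80 + 60   → row D = row B − 2·row C = (60, −2, 3)   [check: −2·300 + 3·220 = 60]
  80 = 1·60 + 20   → row E = row C − 1·row D = (20, 3, −4)   [check: 3·300 − 4·220 = 20]
  60 = 3·20 + 0   → remainder 0, stop. gcd = 20 (last nonzero row E).
So gcd(220, 300) = 20, with Bézout identity 3·300 − 4·220 = 20. Containment (⊇): the Bézout identity exhibits 20 as an element of (220, 300), giving (20) ⊆ (220, 300). Containment (⊆): since 20 | 220 and 20 | 300 (220 = 20·11, 300 = 20·15), every Z-linear combination of 220 and 300 is divisible by 20, so (220, 300) ⊆ (20). Therefore (220, 300) = (20), d = 20.

Final answer: (220, 300) = (20); d = 20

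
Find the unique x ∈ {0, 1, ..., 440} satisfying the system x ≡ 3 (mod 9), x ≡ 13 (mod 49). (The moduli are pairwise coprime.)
x ≡ 111 (mod 441); the representative in [0, 441) is 111

The moduli 9, 49 are pairwise coprime, so by the CRT there is a unique solution mod 9·49 = 441.
Solve by successive substitution. Start with x ≡ 3 (mod 9).
  Combine with x ≡ 13 (mod 49): write x = 3 + 9·t and require 3 + 9·t ≡ 13 (mod 49), i.e. 9·t ≡ 13 − 3 ≡ 10 (mod 49). Since 9^(−1) ≡ 11 (mod 49), t ≡ 11·10 ≡ 12 (mod 49). So x ≡ 3 + 9·12 = 111 (mod 441).
Unique solution in [0, 441): x = 111.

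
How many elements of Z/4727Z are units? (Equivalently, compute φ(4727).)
An element a ∈ Z/4727Z is a unit iff gcd(a, 4727) = 1, so the number of units is φ(4727). φ is multiplicative, with φ(p^e) = p^e − p^(e−1). Factorise 4727 = 29 · 163. Then
  φ(4727) = (29 − 1) · (163 − 1) = 28 · 162 = 4536.

Final answer: Z/4727Z has φ(4727) = 4536 units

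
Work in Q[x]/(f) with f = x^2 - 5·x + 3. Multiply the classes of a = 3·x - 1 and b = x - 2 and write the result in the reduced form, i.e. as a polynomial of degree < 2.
First multiply in Q[x] without reducing: a · b = 3·x^2 - 7·x + 2. Now divide by f(x) = x^2 - 5·x + 3, eliminating the leading term at each step:
  leading term 3·x^2: subtract (3)·f(x) = 3·x^2 - 15·x + 9, leaving 8·x - 7
The degree is now < 2, so this is the remainder. Hence a · b ≡ 8·x - 7 in Q[x]/(f).

Final answer: a · b ≡ 8·x - 7 (mod f(x))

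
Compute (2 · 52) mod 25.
4

Reduce the factors first: 52 ≡ 2 (mod 25), so 2 · 52 ≡ 2 · 2 (mod 25). 2 · 2 = 4. Dividing by 25: 4 = 0·25 + 4. So (2 · 52) mod 25 = 4.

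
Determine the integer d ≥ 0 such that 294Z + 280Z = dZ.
In the PID Z, (a, b) is generated by gcd(a, b). Compute gcd(294, 280) with the extended Euclidean algorithm, tracking rows (r, s, t) with s·294 + t·280 = r:
  row A: (294, 1, 0)   [1·294 + 0·280 = 294]
  row B: (280, 0, 1)   [0·294 + 1·280 = 280]
  294 = 1·280 + 14   → row C = row A − 1·row B = (14, 1, −1)   [check: 1·294 − 1·280 = 14]
  280 = 20·14 + 0   → remainder 0, stop. gcd = 14 (last nonzero row C).
So gcd(294, 280) = 14, with Bézout identity 1·294 − 1·280 = 14. Containment (⊇): the Bézout identity exhibits 14 as an element of (294, 280), giving (14) ⊆ (294, 280). Containment (⊆): since 14 | 294 and 14 | 280 (294 = 14·21, 280 = 14·20), every Z-linear combination of 294 and 280 is divisible by 14, so (294, 280) ⊆ (14). Therefore (294, 280) = (14), d = 14.

Final answer: (294, 280) = (14); d = 14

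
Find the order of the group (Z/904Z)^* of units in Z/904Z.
|(Z/904Z)^*| = 448

(Z/904Z)^* consists of the classes a with gcd(a, 904) = 1, so its order is φ(904). φ is multiplicative, with φ(p^e) = p^e − p^(e−1). Factorise 904 = 2^3 · 113. Then
  φ(904) = (2^3 − 2^2) · (113 − 1) = 4 · 112 = 448.
Thus |(Z/904Z)^*| = 448.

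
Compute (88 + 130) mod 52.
Reduce the summands first: 88 ≡ 36, 130 ≡ 26 (mod 52), so 88 + 130 ≡ 36 + 26 (mod 52). 36 + 26 = 62; 62 = 1·52 + 10, so (88 + 130) mod 52 = 10.

Final answer: 10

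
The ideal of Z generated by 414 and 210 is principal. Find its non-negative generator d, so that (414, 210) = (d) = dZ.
In the PID Z, (a, b) is generated by gcd(a, b). Compute gcd(414, 210) with the extended Euclidean algorithm, tracking rows (r, s, t) with s·414 + t·210 = r:
  row A: (414, 1, 0)   [1·414 + 0·210 = 414]
  row B: (210, 0, 1)   [0·414 + 1·210 = 210]
  414 = 1·210 + 204   → row C = row A − 1·row B = (204, 1, −1)   [check: 1·414 − 1·210 = 204]
  210 = 1·204 + 6   → row D = row B − 1·row C = (6, −1, 2)   [check: −1·414 + 2·210 = 6]
  204 = 34·6 + 0   → remainder 0, stop. gcd = 6 (last nonzero row D).
So gcd(414, 210) = 6, with Bézout identity −1·414 + 2·210 = 6. Containment (⊇): the Bézout identity exhibits 6 as an element of (414, 210), giving (6) ⊆ (414, 210). Containment (⊆): since 6 | 414 and 6 | 210 (414 = 6·69, 210 = 6·35), every Z-linear combination of 414 and 210 is divisible by 6, so (414, 210) ⊆ (6). Therefore (414, 210) = (6), d = 6.

Final answer: (414, 210) = (6); d = 6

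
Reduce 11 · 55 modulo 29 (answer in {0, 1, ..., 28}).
25

Reduce the factors first: 55 ≡ 26 (mod 29), so 11 · 55 ≡ 11 · 26 (mod 29). 11 · 26 = 286. Dividing by 29: 286 = 9·29 + 25. So (11 · 55) mod 29 = 25.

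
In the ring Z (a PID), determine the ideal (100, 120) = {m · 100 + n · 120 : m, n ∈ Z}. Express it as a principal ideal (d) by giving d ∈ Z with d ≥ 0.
(100, 120) = (20); d = 20

In the PID Z, (a, b) is generated by gcd(a, b). Compute gcd(120, 100) with the extended Euclidean algorithm, tracking rows (r, s, t) with s·120 + t·100 = r:
  row A: (120, 1, 0)   [1·120 + 0·100 = 120]
  row B: (100, 0, 1)   [0·120 + 1·100 = 100]
  120 = 1·100 + 20   → row C = row A − 1·row B = (20, 1, −1)   [check: 1·120 − 1·100 = 20]
  100 = 5·20 + 0   → remainder 0, stop. gcd = 20 (last nonzero row C).
So gcd(100, 120) = 20, with Bézout identity 1·120 − 1·100 = 20. Containment (⊇): the Bézout identity exhibits 20 as an element of (100, 120), giving (20) ⊆ (100, 120). Containment (⊆): since 20 | 100 and 20 | 120 (100 = 20·5, 120 = 20·6), every Z-linear combination of 100 and 120 is divisible by 20, so (100, 120) ⊆ (20). Therefore (100, 120) = (20), d = 20.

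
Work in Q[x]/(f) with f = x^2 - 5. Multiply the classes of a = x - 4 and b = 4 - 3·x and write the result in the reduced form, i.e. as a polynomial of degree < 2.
a · b ≡ 16·x - 31 (mod f(x))

First multiply in Q[x] without reducing: a · b = -3·x^2 + 16·x - 16. Now divide by f(x) = x^2 - 5, eliminating the leading term at each step:
  leading term -3·x^2: subtract (-3)·f(x) = 15 - 3·x^2, leaving 16·x - 31
The degree is now < 2, so this is the remainder. Hence a · b ≡ 16·x - 31 in Q[x]/(f).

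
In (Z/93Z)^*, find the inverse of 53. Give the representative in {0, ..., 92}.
Apply the extended Euclidean algorithm to (93, 53), tracking rows (r, s, t) with s·93 + t·53 = r. Each division r_prev = q·r_cur + r_new produces the new row as (previous row) − q·(current row):
  row A: (93, 1, 0)   [1·93 + 0·53 = 93]
  row B: (53, 0, 1)   [0·93 + 1·53 = 53]
  93 = 1·53 + 40   → row C = row A − 1·row B = (40, 1, −1)   [check: 1·93 − 1·53 = 40]
  53 = 1·40 + 13   → row D = row B − 1·row C = (13, −1, 2)   [check: −1·93 + 2·53 = 13]
  40 = 3·13 + 1   → row E = row C − 3·row D = (1, 4, −7)   [check: 4·93 − 7·53 = 1]
  13 = 13·1 + 0   → remainder 0, stop. gcd = 1 (last nonzero row E).
The gcd is 1, so 53 is invertible mod 93. The last nonzero row gives 4·93 − 7·53 = 1, so t = −7. So 53^(−1) ≡ −7 ≡ 86 (mod 93). Verify: 53 · 86 = 4558 ≡ 1 (mod 93). ✓

Final answer: 53^(−1) ≡ 86 (mod 93)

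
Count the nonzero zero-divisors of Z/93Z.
In Z/93Z each nonzero element is either a unit (gcd with 93 is 1) or a zero-divisor (gcd > 1). The number of units is φ(93): factorise 93 = 3 · 31, so φ(93) = (3 − 1) · (31 − 1) = 2 · 30 = 60. The nonzero elements number 93 − 1 = 92. Hence the nonzero zero-divisors number 92 − 60 = 32.

Final answer: Z/93Z has 32 nonzero zero-divisors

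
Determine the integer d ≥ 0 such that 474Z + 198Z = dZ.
(474, 198) = (6); d = 6

In the PID Z, (a, b) is generated by gcd(a, b). Compute gcd(474, 198) with the extended Euclidean algorithm, tracking rows (r, s, t) with s·474 + t·198 = r:
  row A: (474, 1, 0)   [1·474 + 0·198 = 474]
  row B: (198, 0, 1)   [0·474 + 1·198 = 198]
  474 = 2·198 + 78   → row C = row A − 2·row B = (78, 1, −2)   [check: 1·474 − 2·198 = 78]
  198 = 2·78 + 42   → row D = row B − 2·row C = (42, −2, 5)   [check: −2·474 + 5·198 = 42]
  78 = 1·42 + 36   → row E = row C − 1·row D = (36, 3, −7)   [check: 3·474 − 7·198 = 36]
  42 = 1·36 + 6   → row F = row D − 1·row E = (6, −5, 12)   [check: −5·474 + 12·198 = 6]
  36 = 6·6 + 0   → remainder 0, stop. gcd = 6 (last nonzero row F).
So gcd(474, 198) = 6, with Bézout identity −5·474 + 12·198 = 6. Containment (⊇): the Bézout identity exhibits 6 as an element of (474, 198), giving (6) ⊆ (474, 198). Containment (⊆): since 6 | 474 and 6 | 198 (474 = 6·79, 198 = 6·33), every Z-linear combination of 474 and 198 is divisible by 6, so (474, 198) ⊆ (6). Therefore (474, 198) = (6), d = 6.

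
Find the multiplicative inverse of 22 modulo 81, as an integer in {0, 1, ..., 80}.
Apply the extended Euclidean algorithm to (81, 22), tracking rows (r, s, t) with s·81 + t·22 = r. Each division r_prev = q·r_cur + r_new produces the new row as (previous row) − q·(current row):
  row A: (81, 1, 0)   [1·81 + 0·22 = 81]
  row B: (22, 0, 1)   [0·81 + 1·22 = 22]
  81 = 3·22 + 15   → row C = row A − 3·row B = (15, 1, −3)   [check: 1·81 − 3·22 = 15]
  22 = 1·15 + 7   → row D = row B − 1·row C = (7, −1, 4)   [check: −1·81 + 4·22 = 7]
  15 = 2·7 + 1   → row E = row C − 2·row D = (1, 3, −11)   [check: 3·81 − 11·22 = 1]
  7 = 7·1 + 0   → remainder 0, stop. gcd = 1 (last nonzero row E).
The gcd is 1, so 22 is invertible mod 81. The last nonzero row gives 3·81 − 11·22 = 1, so t = −11. So 22^(−1) ≡ −11 ≡ 70 (mod 81). Verify: 22 · 70 = 1540 ≡ 1 (mod 81). ✓

Final answer: 22^(−1) ≡ 70 (mod 81)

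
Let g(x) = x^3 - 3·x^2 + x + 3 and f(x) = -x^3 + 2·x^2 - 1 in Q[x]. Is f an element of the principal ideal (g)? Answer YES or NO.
In Q[x] the ideal (g) consists of all multiples of g, so f ∈ (g) iff g | f, i.e. iff the remainder of f on division by g is 0. Divide f by g (g is monic, so eliminate the leading term of the running remainder at each step):
  leading term -x^3: subtract (-1)·g(x) = -x^3 + 3·x^2 - x - 3, leaving -x^2 + x + 2
The remainder r(x) = -x^2 + x + 2 ≠ 0 (and deg r < deg g), so g ∤ f, i.e. f ∉ (g).

Final answer: NO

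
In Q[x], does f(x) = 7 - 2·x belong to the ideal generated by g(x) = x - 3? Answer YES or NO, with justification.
In Q[x] the ideal (g) consists of all multiples of g, so f ∈ (g) iff g | f, i.e. iff the remainder of f on division by g is 0. Divide f by g (g is monic, so eliminate the leading term of the running remainder at each step):
  leading term -2·x: subtract (-2)·g(x) = 6 - 2·x, leaving 1
The remainder r(x) = 1 ≠ 0 (and deg r < deg g), so g ∤ f, i.e. f ∉ (g).

Final answer: NO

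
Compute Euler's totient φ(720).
φ(720) = 192

φ is multiplicative, with φ(p^e) = p^e − p^(e−1). Factorise 720 = 2^4 · 3^2 · 5. Then
  φ(720) = (2^4 − 2^3) · (3^2 − 3^1) · (5 − 1) = 8 · 6 · 4 = 192.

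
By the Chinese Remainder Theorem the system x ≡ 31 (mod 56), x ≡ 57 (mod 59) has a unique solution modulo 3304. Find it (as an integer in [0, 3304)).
The moduli 56, 59 are pairwise coprime, so by the CRT there is a unique solution mod 56·59 = 3304.
Solve by successive substitution. Start with x ≡ 31 (mod 56).
  Combine with x ≡ 57 (mod 59): write x = 31 + 56·t and require 31 + 56·t ≡ 57 (mod 59), i.e. 56·t ≡ 57 − 31 ≡ 26 (mod 59). Since 56^(−1) ≡ 39 (mod 59), t ≡ 39·26 ≡ 11 (mod 59). So x ≡ 31 + 56·11 = 647 (mod 3304).
Unique solution in [0, 3304): x = 647.

Final answer: x ≡ 647 (mod 3304); the representative in [0, 3304) is 647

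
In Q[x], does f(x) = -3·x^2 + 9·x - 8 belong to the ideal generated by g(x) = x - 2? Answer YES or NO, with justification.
In Q[x] the ideal (g) consists of all multiples of g, so f ∈ (g) iff g | f, i.e. iff the remainder of f on division by g is 0. Divide f by g (g is monic, so eliminate the leading term of the running remainder at each step):
  leading term -3·x^2: subtract (-3·x)·g(x) = -3·x^2 + 6·x, leaving 3·x - 8
  leading term 3·x: subtract (3)·g(x) = 3·x - 6, leaving -2
The remainder r(x) = -2 ≠ 0 (and deg r < deg g), so g ∤ f, i.e. f ∉ (g).

Final answer: NO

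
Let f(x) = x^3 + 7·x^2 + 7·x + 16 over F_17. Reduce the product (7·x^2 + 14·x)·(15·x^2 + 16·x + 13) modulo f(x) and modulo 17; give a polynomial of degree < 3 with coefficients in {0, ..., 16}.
Multiply as integer polynomials: a · b = 105·x^4 + 322·x^3 + 315·x^2 + 182·x. Reducing coefficients mod 17: a · b ≡ 3·x^4 + 16·x^3 + 9·x^2 + 12·x. Now divide by f(x) = x^3 + 7·x^2 + 7·x + 16 in F_17[x], eliminating the leading term at each step:
  leading term 3·x^4: subtract (3·x)·f(x) = 3·x^4 + 4·x^3 + 4·x^2 + 14·x, leaving 12·x^3 + 5·x^2 + 15·x (coefficients mod 17)
  leading term 12·x^3: subtract (12)·f(x) = 12·x^3 + 16·x^2 + 16·x + 5, leaving 6·x^2 + 16·x + 12 (coefficients mod 17)
The degree is now < 3, so this is the remainder. Hence a · b ≡ 6·x^2 + 16·x + 12 in F_17[x]/(f).

Final answer: a · b ≡ 6·x^2 + 16·x + 12 (mod f(x))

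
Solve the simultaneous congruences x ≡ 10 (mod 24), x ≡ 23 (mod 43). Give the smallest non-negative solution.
x ≡ 754 (mod 1032); the representative in [0, 1032) is 754

The moduli 24, 43 are pairwise coprime, so by the CRT there is a unique solution mod 24·43 = 1032.
Solve by successive substitution. Start with x ≡ 10 (mod 24).
  Combine with x ≡ 23 (mod 43): write x = 10 + 24·t and require 10 + 24·t ≡ 23 (mod 43), i.e. 24·t ≡ 23 − 10 ≡ 13 (mod 43). Since 24^(−1) ≡ 9 (mod 43), t ≡ 9·13 ≡ 31 (mod 43). So x ≡ 10 + 24·31 = 754 (mod 1032).
Unique solution in [0, 1032): x = 754.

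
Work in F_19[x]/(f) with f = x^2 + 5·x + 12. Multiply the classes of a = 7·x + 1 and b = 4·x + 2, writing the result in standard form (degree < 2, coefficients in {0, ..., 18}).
Multiply as integer polynomials: a · b = 28·x^2 + 18·x + 2. Reducing coefficients mod 19: a · b ≡ 9·x^2 + 18·x + 2. Now divide by f(x) = x^2 + 5·x + 12 in F_19[x], eliminating the leading term at each step:
  leading term 9·x^2: subtract (9)·f(x) = 9·x^2 + 7·x + 13, leaving 11·x + 8 (coefficients mod 19)
The degree is now < 2, so this is the remainder. Hence a · b ≡ 11·x + 8 in F_19[x]/(f).

Final answer: a · b ≡ 11·x + 8 (mod f(x))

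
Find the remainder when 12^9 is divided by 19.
18

Use repeated squaring. Binary(9) = 1001. Walk through the bits of the exponent 9 left-to-right: at each bit after the leading one, square the running value, then multiply by 12 if the bit is 1 (always reducing mod 19):
  bit 1 = 1 (leading): start with 12.
  bit 2 = 0: square 12^2 = 144 ≡ 11 (mod 19).
  bit 3 = 0: square 11^2 = 121 ≡ 7 (mod 19).
  bit 4 = 1: square 7^2 = 49 ≡ 11; bit is 1, so multiply 11·12 = 132 ≡ 18 (mod 19).
Final value: 12^9 ≡ 18 (mod 19).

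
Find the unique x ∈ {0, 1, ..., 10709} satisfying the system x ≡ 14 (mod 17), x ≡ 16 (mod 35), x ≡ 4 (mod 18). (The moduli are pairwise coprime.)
x ≡ 2326 (mod 10710); the representative in [0, 10710) is 2326

The moduli 17, 35, 18 are pairwise coprime, so by the CRT there is a unique solution mod 17·35·18 = 10710.
Solve by successive substitution. Start with x ≡ 14 (mod 17).
  Combine with x ≡ 16 (mod 35): write x = 14 + 17·t and require 14 + 17·t ≡ 16 (mod 35), i.e. 17·t ≡ 16 − 14 ≡ 2 (mod 35). Since 17^(−1) ≡ 33 (mod 35), t ≡ 33·2 ≡ 31 (mod 35). So x ≡ 14 + 17·31 = 541 (mod 595).
  Combine with x ≡ 4 (mod 18): write x = 541 + 595·t and require 541 + 595·t ≡ 4 (mod 18), i.e. 595·t ≡ 4 − 541 ≡ 3 (mod 18). Since 595^(−1) ≡ 1 (mod 18) (595 ≡ 1 (mod 18)), t ≡ 1·3 ≡ 3 (mod 18). So x ≡ 541 + 595·3 = 2326 (mod 10710).
Unique solution in [0, 10710): x = 2326.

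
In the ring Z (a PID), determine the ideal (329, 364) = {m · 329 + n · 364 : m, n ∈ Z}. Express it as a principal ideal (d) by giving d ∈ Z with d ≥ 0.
(329, 364) = (7); d = 7

In the PID Z, (a, b) is generated by gcd(a, b). Compute gcd(364, 329) with the extended Euclidean algorithm, tracking rows (r, s, t) with s·364 + t·329 = r:
  row A: (364, 1, 0)   [1·364 + 0·329 = 364]
  row B: (329, 0, 1)   [0·364 + 1·329 = 329]
  364 = 1·329 + 35   → row C = row A − 1·row B = (35, 1, −1)   [check: 1·364 − 1·329 = 35]
  329 = 9·35 + 14   → row D = row B − 9·row C = (14, −9, 10)   [check: −9·364 + 10·329 = 14]
  35 = 2·14 + 7   → row E = row C − 2·row D = (7, 19, −21)   [check: 19·364 − 21·329 = 7]
  14 = 2·7 + 0   → remainder 0, stop. gcd = 7 (last nonzero row E).
So gcd(329, 364) = 7, with Bézout identity 19·364 − 21·329 = 7. Containment (⊇): the Bézout identity exhibits 7 as an element of (329, 364), giving (7) ⊆ (329, 364). Containment (⊆): since 7 | 329 and 7 | 364 (329 = 7·47, 364 = 7·52), every Z-linear combination of 329 and 364 is divisible by 7, so (329, 364) ⊆ (7). Therefore (329, 364) = (7), d = 7.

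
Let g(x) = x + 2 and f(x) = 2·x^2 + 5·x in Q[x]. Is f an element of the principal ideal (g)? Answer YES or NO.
NO

In Q[x] the ideal (g) consists of all multiples of g, so f ∈ (g) iff g | f, i.e. iff the remainder of f on division by g is 0. Divide f by g (g is monic, so eliminate the leading term of the running remainder at each step):
  leading term 2·x^2: subtract (2·x)·g(x) = 2·x^2 + 4·x, leaving x
  leading term x: subtract (1)·g(x) = x + 2, leaving -2
The remainder r(x) = -2 ≠ 0 (and deg r < deg g), so g ∤ f, i.e. f ∉ (g).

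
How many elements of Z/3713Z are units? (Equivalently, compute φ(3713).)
Z/3713Z has φ(3713) = 3588 units

An element a ∈ Z/3713Z is a unit iff gcd(a, 3713) = 1, so the number of units is φ(3713). φ is multiplicative, with φ(p^e) = p^e − p^(e−1). Factorise 3713 = 47 · 79. Then
  φ(3713) = (47 − 1) · (79 − 1) = 46 · 78 = 3588.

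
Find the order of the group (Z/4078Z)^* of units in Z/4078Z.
|(Z/4078Z)^*| = 2038

(Z/4078Z)^* consists of the classes a with gcd(a, 4078) = 1, so its order is φ(4078). φ is multiplicative, with φ(p^e) = p^e − p^(e−1). Factorise 4078 = 2 · 2039. Then
  φ(4078) = (2 − 1) · (2039 − 1) = 1 · 2038 = 2038.
Thus |(Z/4078Z)^*| = 2038.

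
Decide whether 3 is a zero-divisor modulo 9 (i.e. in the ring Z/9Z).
YES

gcd(3, 9) = 3 > 1, so 3 is not a unit in Z/9Z. In Z/nZ every nonzero non-unit is a zero-divisor: explicitly, take b = 9/gcd = 3 ≠ 0 (mod 9); then 3·3 = 9 = 1·9, i.e. 3·3 ≡ 0 (mod 9). So 3 is a zero-divisor.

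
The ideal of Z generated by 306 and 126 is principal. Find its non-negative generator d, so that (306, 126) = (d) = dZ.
In the PID Z, (a, b) is generated by gcd(a, b). Compute gcd(306, 126) with the extended Euclidean algorithm, tracking rows (r, s, t) with s·306 + t·126 = r:
  row A: (306, 1, 0)   [1·306 + 0·126 = 306]
  row B: (126, 0, 1)   [0·306 + 1·126 = 126]
  306 = 2·126 + 54   → row C = row A − 2·row B = (54, 1, −2)   [check: 1·306 − 2·126 = 54]
  126 = 2·54 + 18   → row D = row B − 2·row C = (18, −2, 5)   [check: −2·306 + 5·126 = 18]
  54 = 3·18 + 0   → remainder 0, stop. gcd = 18 (last nonzero row D).
So gcd(306, 126) = 18, with Bézout identity −2·306 + 5·126 = 18. Containment (⊇): the Bézout identity exhibits 18 as an element of (306, 126), giving (18) ⊆ (306, 126). Containment (⊆): since 18 | 306 and 18 | 126 (306 = 18·17, 126 = 18·7), every Z-linear combination of 306 and 126 is divisible by 18, so (306, 126) ⊆ (18). Therefore (306, 126) = (18), d = 18.

Final answer: (306, 126) = (18); d = 18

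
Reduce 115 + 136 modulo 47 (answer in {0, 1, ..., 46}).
Reduce the summands first: 115 ≡ 21, 136 ≡ 42 (mod 47), so 115 + 136 ≡ 21 + 42 (mod 47). 21 + 42 = 63; 63 = 1·47 + 16, so (115 + 136) mod 47 = 16.

Final answer: 16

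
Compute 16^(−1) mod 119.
16^(−1) ≡ 67 (mod 119)

Apply the extended Euclidean algorithm to (119, 16), tracking rows (r, s, t) with s·119 + t·16 = r. Each division r_prev = q·r_cur + r_new produces the new row as (previous row) − q·(current row):
  row A: (119, 1, 0)   [1·119 + 0·16 = 119]
  row B: (16, 0, 1)   [0·119 + 1·16 = 16]
  119 = 7·16 + 7   → row C = row A − 7·row B = (7, 1, −7)   [check: 1·119 − 7·16 = 7]
  16 = 2·7 + 2   → row D = row B − 2·row C = (2, −2, 15)   [check: −2·119 + 15·16 = 2]
  7 = 3·2 + 1   → row E = row C − 3·row D = (1, 7, −52)   [check: 7·119 − 52·16 = 1]
  2 = 2·1 + 0   → remainder 0, stop. gcd = 1 (last nonzero row E).
The gcd is 1, so 16 is invertible mod 119. The last nonzero row gives 7·119 − 52·16 = 1, so t = −52. So 16^(−1) ≡ −52 ≡ 67 (mod 119). Verify: 16 · 67 = 1072 ≡ 1 (mod 119). ✓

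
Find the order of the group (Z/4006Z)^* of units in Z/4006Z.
|(Z/4006Z)^*| = 2002

(Z/4006Z)^* consists of the classes a with gcd(a, 4006) = 1, so its order is φ(4006). φ is multiplicative, with φ(p^e) = p^e − p^(e−1). Factorise 4006 = 2 · 2003. Then
  φ(4006) = (2 − 1) · (2003 − 1) = 1 · 2002 = 2002.
Thus |(Z/4006Z)^*| = 2002.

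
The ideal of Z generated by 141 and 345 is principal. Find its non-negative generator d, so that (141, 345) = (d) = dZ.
In the PID Z, (a, b) is generated by gcd(a, b). Compute gcd(345, 141) with the extended Euclidean algorithm, tracking rows (r, s, t) with s·345 + t·141 = r:
  row A: (345, 1, 0)   [1·345 + 0·141 = 345]
  row B: (141, 0, 1)   [0·345 + 1·141 = 141]
  345 = 2·141 + 63   → row C = row A − 2·row B = (63, 1, −2)   [check: 1·345 − 2·141 = 63]
  141 = 2·63 + 15   → row D = row B − 2·row C = (15, −2, 5)   [check: −2·345 + 5·141 = 15]
  63 = 4·15 + 3   → row E = row C − 4·row D = (3, 9, −22)   [check: 9·345 − 22·141 = 3]
  15 = 5·3 + 0   → remainder 0, stop. gcd = 3 (last nonzero row E).
So gcd(141, 345) = 3, with Bézout identity 9·345 − 22·141 = 3. Containment (⊇): the Bézout identity exhibits 3 as an element of (141, 345), giving (3) ⊆ (141, 345). Containment (⊆): since 3 | 141 and 3 | 345 (141 = 3·47, 345 = 3·115), every Z-linear combination of 141 and 345 is divisible by 3, so (141, 345) ⊆ (3). Therefore (141, 345) = (3), d = 3.

Final answer: (141, 345) = (3); d = 3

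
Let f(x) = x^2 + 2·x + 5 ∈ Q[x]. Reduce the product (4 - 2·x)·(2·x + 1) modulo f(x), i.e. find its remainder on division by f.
First multiply in Q[x] without reducing: a · b = -4·x^2 + 6·x + 4. Now divide by f(x) = x^2 + 2·x + 5, eliminating the leading term at each step:
  leading term -4·x^2: subtract (-4)·f(x) = -4·x^2 - 8·x - 20, leaving 14·x + 24
The degree is now < 2, so this is the remainder. Hence a · b ≡ 14·x + 24 in Q[x]/(f).

Final answer: a · b ≡ 14·x + 24 (mod f(x))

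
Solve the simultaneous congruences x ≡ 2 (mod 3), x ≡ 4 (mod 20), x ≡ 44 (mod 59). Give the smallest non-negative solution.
The moduli 3, 20, 59 are pairwise coprime, so by the CRT there is a unique solution mod 3·20·59 = 3540.
Solve by successive substitution. Start with x ≡ 2 (mod 3).
  Combine with x ≡ 4 (mod 20): write x = 2 + 3·t and require 2 + 3·t ≡ 4 (mod 20), i.e. 3·t ≡ 4 − 2 ≡ 2 (mod 20). Since 3^(−1) ≡ 7 (mod 20), t ≡ 7·2 ≡ 14 (mod 20). So x ≡ 2 + 3·14 = 44 (mod 60).
  Combine with x ≡ 44 (mod 59): write x = 44 + 60·t and require 44 + 60·t ≡ 44 (mod 59), i.e. 60·t ≡ 44 − 44 ≡ 0 (mod 59). Since 60^(−1) ≡ 1 (mod 59) (60 ≡ 1 (mod 59)), t ≡ 1·0 ≡ 0 (mod 59). So x ≡ 44 + 60·0 = 44 (mod 3540).
Unique solution in [0, 3540): x = 44.

Final answer: x ≡ 44 (mod 3540); the representative in [0, 3540) is 44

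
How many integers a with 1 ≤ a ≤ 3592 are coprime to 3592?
The number of a ∈ {1, ..., 3592} with gcd(a, 3592) = 1 is by definition Euler's totient φ(3592). φ is multiplicative, with φ(p^e) = p^e − p^(e−1). Factorise 3592 = 2^3 · 449. Then
  φ(3592) = (2^3 − 2^2) · (449 − 1) = 4 · 448 = 1792.
So there are 1792 such integers.

Final answer: 1792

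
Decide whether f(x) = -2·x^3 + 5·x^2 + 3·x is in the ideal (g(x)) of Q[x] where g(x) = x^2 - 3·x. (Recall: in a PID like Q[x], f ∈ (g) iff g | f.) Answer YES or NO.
In Q[x] the ideal (g) consists of all multiples of g, so f ∈ (g) iff g | f, i.e. iff the remainder of f on division by g is 0. Divide f by g (g is monic, so eliminate the leading term of the running remainder at each step):
  leading term -2·x^3: subtract (-2·x)·g(x) = -2·x^3 + 6·x^2, leaving -x^2 + 3·x
  leading term -x^2: subtract (-1)·g(x) = -x^2 + 3·x, leaving 0
The remainder is 0, so f(x) = g(x) · h(x) with h(x) = -2·x - 1. Hence g | f, i.e. f ∈ (g).

Final answer: YES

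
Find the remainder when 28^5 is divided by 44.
32

Use repeated squaring. Binary(5) = 101. Walk through the bits of the exponent 5 left-to-right: at each bit after the leading one, square the running value, then multiply by 28 if the bit is 1 (always reducing mod 44):
  bit 1 = 1 (leading): start with 28.
  bit 2 = 0: square 28^2 = 784 ≡ 36 (mod 44).
  bit 3 = 1: square 36^2 = 1296 ≡ 20; bit is 1, so multiply 20·28 = 560 ≡ 32 (mod 44).
Final value: 28^5 ≡ 32 (mod 44).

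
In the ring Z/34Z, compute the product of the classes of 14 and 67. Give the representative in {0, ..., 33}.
20

Reduce the factors first: 67 ≡ 33 (mod 34), so 14 · 67 ≡ 14 · 33 (mod 34). 14 · 33 = 462. Dividing by 34: 462 = 13·34 + 20. So (14 · 67) mod 34 = 20.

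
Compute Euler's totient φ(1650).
φ(1650) = 400

φ is multiplicative, with φ(p^e) = p^e − p^(e−1). Factorise 1650 = 2 · 3 · 5^2 · 11. Then
  φ(1650) = (2 − 1) · (3 − 1) · (5^2 − 5^1) · (11 − 1) = 1 · 2 · 20 · 10 = 400.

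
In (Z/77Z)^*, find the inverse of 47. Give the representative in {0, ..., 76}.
47^(−1) ≡ 59 (mod 77)

Apply the extended Euclidean algorithm to (77, 47), tracking rows (r, s, t) with s·77 + t·47 = r. Each division r_prev = q·r_cur + r_new produces the new row as (previous row) − q·(current row):
  row A: (77, 1, 0)   [1·77 + 0·47 = 77]
  row B: (47, 0, 1)   [0·77 + 1·47 = 47]
  77 = 1·47 + 30   → row C = row A − 1·row B = (30, 1, −1)   [check: 1·77 − 1·47 = 30]
  47 = 1·30 + 17   → row D = row B − 1·row C = (17, −1, 2)   [check: −1·77 + 2·47 = 17]
  30 = 1·17 + 13   → row E = row C − 1·row D = (13, 2, −3)   [check: 2·77 − 3·47 = 13]
  17 = 1·13 + 4   → row F = row D − 1·row E = (4, −3, 5)   [check: −3·77 + 5·47 = 4]
  13 = 3·4 + 1   → row G = row E − 3·row F = (1, 11, −18)   [check: 11·77 − 18·47 = 1]
  4 = 4·1 + 0   → remainder 0, stop. gcd = 1 (last nonzero row G).
The gcd is 1, so 47 is invertible mod 77. The last nonzero row gives 11·77 − 18·47 = 1, so t = −18. So 47^(−1) ≡ −18 ≡ 59 (mod 77). Verify: 47 · 59 = 2773 ≡ 1 (mod 77). ✓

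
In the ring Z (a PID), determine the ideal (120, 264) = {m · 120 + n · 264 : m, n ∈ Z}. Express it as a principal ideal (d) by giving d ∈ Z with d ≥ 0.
(120, 264) = (24); d = 24

In the PID Z, (a, b) is generated by gcd(a, b). Compute gcd(264, 120) with the extended Euclidean algorithm, tracking rows (r, s, t) with s·264 + t·120 = r:
  row A: (264, 1, 0)   [1·264 + 0·120 = 264]
  row B: (120, 0, 1)   [0·264 + 1·120 = 120]
  264 = 2·120 + 24   → row C = row A − 2·row B = (24, 1, −2)   [check: 1·264 − 2·120 = 24]
  120 = 5·24 + 0   → remainder 0, stop. gcd = 24 (last nonzero row C).
So gcd(120, 264) = 24, with Bézout identity 1·264 − 2·120 = 24. Containment (⊇): the Bézout identity exhibits 24 as an element of (120, 264), giving (24) ⊆ (120, 264). Containment (⊆): since 24 | 120 and 24 | 264 (120 = 24·5, 264 = 24·11), every Z-linear combination of 120 and 264 is divisible by 24, so (120, 264) ⊆ (24). Therefore (120, 264) = (24), d = 24.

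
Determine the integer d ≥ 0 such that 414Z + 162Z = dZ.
(414, 162) = (18); d = 18

In the PID Z, (a, b) is generated by gcd(a, b). Compute gcd(414, 162) with the extended Euclidean algorithm, tracking rows (r, s, t) with s·414 + t·162 = r:
  row A: (414, 1, 0)   [1·414 + 0·162 = 414]
  row B: (162, 0, 1)   [0·414 + 1·162 = 162]
  414 = 2·162 + 90   → row C = row A − 2·row B = (90, 1, −2)   [check: 1·414 − 2·162 = 90]
  162 = 1·90 + 72   → row D = row B − 1·row C = (72, −1, 3)   [check: −1·414 + 3·162 = 72]
  90 = 1·72 + 18   → row E = row C − 1·row D = (18, 2, −5)   [check: 2·414 − 5·162 = 18]
  72 = 4·18 + 0   → remainder 0, stop. gcd = 18 (last nonzero row E).
So gcd(414, 162) = 18, with Bézout identity 2·414 − 5·162 = 18. Containment (⊇): the Bézout identity exhibits 18 as an element of (414, 162), giving (18) ⊆ (414, 162). Containment (⊆): since 18 | 414 and 18 | 162 (414 = 18·23, 162 = 18·9), every Z-linear combination of 414 and 162 is divisible by 18, so (414, 162) ⊆ (18). Therefore (414, 162) = (18), d = 18.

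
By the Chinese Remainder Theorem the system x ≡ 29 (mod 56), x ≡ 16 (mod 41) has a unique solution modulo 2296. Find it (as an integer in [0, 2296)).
x ≡ 1205 (mod 2296); the representative in [0, 2296) is 1205

The moduli 56, 41 are pairwise coprime, so by the CRT there is a unique solution mod 56·41 = 2296.
Solve by successive substitution. Start with x ≡ 29 (mod 56).
  Combine with x ≡ 16 (mod 41): write x = 29 + 56·t and require 29 + 56·t ≡ 16 (mod 41), i.e. 56·t ≡ 16 − 29 ≡ 28 (mod 41). Since 56^(−1) ≡ 11 (mod 41) (56 ≡ 15 (mod 41)), t ≡ 11·28 ≡ 21 (mod 41). So x ≡ 29 + 56·21 = 1205 (mod 2296).
Unique solution in [0, 2296): x = 1205.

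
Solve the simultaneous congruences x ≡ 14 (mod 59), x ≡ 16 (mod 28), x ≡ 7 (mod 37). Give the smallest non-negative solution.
x ≡ 43556 (mod 61124); the representative in [0, 61124) is 43556

The moduli 59, 28, 37 are pairwise coprime, so by the CRT there is a unique solution mod 59·28·37 = 61124.
Solve by successive substitution. Start with x ≡ 14 (mod 59).
  Combine with x ≡ 16 (mod 28): write x = 14 + 59·t and require 14 + 59·t ≡ 16 (mod 28), i.e. 59·t ≡ 16 − 14 ≡ 2 (mod 28). Since 59^(−1) ≡ 19 (mod 28) (59 ≡ 3 (mod 28)), t ≡ 19·2 ≡ 10 (mod 28). So x ≡ 14 + 59·10 = 604 (mod 1652).
  Combine with x ≡ 7 (mod 37): write x = 604 + 1652·t and require 604 + 1652·t ≡ 7 (mod 37), i.e. 1652·t ≡ 7 − 604 ≡ 32 (mod 37). Since 1652^(−1) ≡ 17 (mod 37) (1652 ≡ 24 (mod 37)), t ≡ 17·32 ≡ 26 (mod 37). So x ≡ 604 + 1652·26 = 43556 (mod 61124).
Unique solution in [0, 61124): x = 43556.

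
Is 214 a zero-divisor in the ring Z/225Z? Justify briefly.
NO

gcd(214, 225) = 1, so 214 is a unit in Z/225Z (it has a multiplicative inverse). A unit cannot be a zero-divisor: if 214·b ≡ 0 then multiplying both sides by 214^(−1) gives b ≡ 0. So 214 is not a zero-divisor.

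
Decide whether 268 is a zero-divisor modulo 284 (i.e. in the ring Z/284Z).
YES

gcd(268, 284) = 4 > 1, so 268 is not a unit in Z/284Z. In Z/nZ every nonzero non-unit is a zero-divisor: explicitly, take b = 284/gcd = 71 ≠ 0 (mod 284); then 268·71 = 19028 = 67·284, i.e. 268·71 ≡ 0 (mod 284). So 268 is a zero-divisor.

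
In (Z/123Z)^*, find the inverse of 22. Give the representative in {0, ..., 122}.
Apply the extended Euclidean algorithm to (123, 22), tracking rows (r, s, t) with s·123 + t·22 = r. Each division r_prev = q·r_cur + r_new produces the new row as (previous row) − q·(current row):
  row A: (123, 1, 0)   [1·123 + 0·22 = 123]
  row B: (22, 0, 1)   [0·123 + 1·22 = 22]
  123 = 5·22 + 13   → row C = row A − 5·row B = (13, 1, −5)   [check: 1·123 − 5·22 = 13]
  22 = 1·13 + 9   → row D = row B − 1·row C = (9, −1, 6)   [check: −1·123 + 6·22 = 9]
  13 = 1·9 + 4   → row E = row C − 1·row D = (4, 2, −11)   [check: 2·123 − 11·22 = 4]
  9 = 2·4 + 1   → row F = row D − 2·row E = (1, −5, 28)   [check: −5·123 + 28·22 = 1]
  4 = 4·1 + 0   → remainder 0, stop. gcd = 1 (last nonzero row F).
The gcd is 1, so 22 is invertible mod 123. The last nonzero row gives −5·123 + 28·22 = 1, so t = 28. So 22^(−1) ≡ 28 (mod 123). Verify: 22 · 28 = 616 ≡ 1 (mod 123). ✓

Final answer: 22^(−1) ≡ 28 (mod 123)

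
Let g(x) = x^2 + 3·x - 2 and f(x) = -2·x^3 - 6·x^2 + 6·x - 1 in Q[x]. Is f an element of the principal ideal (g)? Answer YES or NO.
In Q[x] the ideal (g) consists of all multiples of g, so f ∈ (g) iff g | f, i.e. iff the remainder of f on division by g is 0. Divide f by g (g is monic, so eliminate the leading term of the running remainder at each step):
  leading term -2·x^3: subtract (-2·x)·g(x) = -2·x^3 - 6·x^2 + 4·x, leaving 2·x - 1
The remainder r(x) = 2·x - 1 ≠ 0 (and deg r < deg g), so g ∤ f, i.e. f ∉ (g).

Final answer: NO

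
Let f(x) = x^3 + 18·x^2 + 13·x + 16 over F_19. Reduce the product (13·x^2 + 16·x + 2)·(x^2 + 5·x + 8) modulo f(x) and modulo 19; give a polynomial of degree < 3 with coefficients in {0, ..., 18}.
Multiply as integer polynomials: a · b = 13·x^4 + 81·x^3 + 186·x^2 + 138·x + 16. Reducing coefficients mod 19: a · b ≡ 13·x^4 + 5·x^3 + 15·x^2 + 5·x + 16. Now divide by f(x) = x^3 + 18·x^2 + 13·x + 16 in F_19[x], eliminating the leading term at each step:
  leading term 13·x^4: subtract (13·x)·f(x) = 13·x^4 + 6·x^3 + 17·x^2 + 18·x, leaving 18·x^3 + 17·x^2 + 6·x + 16 (coefficients mod 19)
  leading term 18·x^3: subtract (18)·f(x) = 18·x^3 + x^2 + 6·x + 3, leaving 16·x^2 + 13 (coefficients mod 19)
The degree is now < 3, so this is the remainder. Hence a · b ≡ 16·x^2 + 13 in F_19[x]/(f).

Final answer: a · b ≡ 16·x^2 + 13 (mod f(x))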